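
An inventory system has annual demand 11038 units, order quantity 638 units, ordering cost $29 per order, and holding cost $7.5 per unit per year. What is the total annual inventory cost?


TC = 11038/638 * 29 + 638/2 * 7.5

$2894.23


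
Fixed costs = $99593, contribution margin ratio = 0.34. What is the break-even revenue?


Formula: BER = Fixed Costs / Contribution Margin Ratio
BER = $99593 / 0.34
BER = $292920.59 (to the nearest cent)

$292920.59


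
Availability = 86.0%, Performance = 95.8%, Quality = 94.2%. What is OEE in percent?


Formula: OEE = Availability * Performance * Quality / 10000
A * P = 86.0% * 95.8% / 100 = 82.39%
OEE = 82.39% * 94.2% / 100 = 77.6%

77.6%


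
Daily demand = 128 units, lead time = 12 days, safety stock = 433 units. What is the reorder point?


Formula: ROP = (Daily Demand * Lead Time) + Safety Stock
Demand during lead time = 128 * 12 = 1536 units
ROP = 1536 + 433 = 1969 units

1969 units


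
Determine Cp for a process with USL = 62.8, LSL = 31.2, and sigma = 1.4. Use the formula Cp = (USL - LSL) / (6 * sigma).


Cp = (62.8 - 31.2) / (6 * 1.4)

3.76


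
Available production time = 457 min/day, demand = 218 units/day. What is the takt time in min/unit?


Formula: Takt Time = Available Production Time / Customer Demand
Takt = 457 min/day / 218 units/day
Takt = 2.1 min/unit

2.1 min/unit


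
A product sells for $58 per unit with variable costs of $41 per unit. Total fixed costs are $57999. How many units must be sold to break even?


Formula: BEQ = Fixed Costs / (Price - Variable Cost)
Contribution margin = $58 - $41 = $17/unit
BEQ = ceil($57999 / $17/unit) = ceil(3411.71) = 3412 units

3412 units


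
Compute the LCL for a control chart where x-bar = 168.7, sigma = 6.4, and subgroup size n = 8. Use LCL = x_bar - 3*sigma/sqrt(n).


LCL = 168.7 - 3 * 6.4 / sqrt(8)

161.91


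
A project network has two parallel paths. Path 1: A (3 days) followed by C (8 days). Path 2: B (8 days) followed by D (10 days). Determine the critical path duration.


Path 1 = 3 + 8 = 11 days
Path 2 = 8 + 10 = 18 days
Duration = max(11, 18) = 18 days

18 days


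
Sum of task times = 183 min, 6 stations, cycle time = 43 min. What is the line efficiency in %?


Formula: Efficiency = Sum of Task Times / (N_stations * CT) * 100
Total station capacity = 6 stations * 43 min = 258 min
Efficiency = 183 / 258 * 100 = 70.9%

70.9%


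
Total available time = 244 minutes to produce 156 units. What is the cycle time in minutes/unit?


Formula: CT = Available Time / Number of Units
CT = 244 min / 156 units
CT = 1.56 min/unit

1.56 min/unit


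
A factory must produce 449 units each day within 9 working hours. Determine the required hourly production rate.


Formula: Production Rate = Daily Demand / Available Hours
Rate = 449 units/day / 9 hours/day
Rate = 49.9 units/hour

49.9 units/hour


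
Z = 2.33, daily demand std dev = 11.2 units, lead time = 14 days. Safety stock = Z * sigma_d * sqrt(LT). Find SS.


Formula: SS = z * sigma_d * sqrt(LT)
sqrt(LT) = sqrt(14) = 3.7417
SS = 2.33 * 11.2 * 3.7417
SS = 97.6 units

97.6 units


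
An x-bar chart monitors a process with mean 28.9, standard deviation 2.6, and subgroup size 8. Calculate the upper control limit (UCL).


UCL = 28.9 + 3 * 2.6 / sqrt(8)

31.66


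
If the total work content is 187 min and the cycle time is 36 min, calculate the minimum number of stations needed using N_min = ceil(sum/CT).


Formula: N_min = ceil(Sum of Task Times / Cycle Time)
N_min = ceil(187 min / 36 min) = ceil(5.1944)
N_min = 6 stations

6


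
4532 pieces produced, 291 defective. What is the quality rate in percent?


Formula: Quality Rate = Good Pieces / Total Pieces * 100
Good pieces = 4532 - 291 = 4241
QR = 4241 / 4532 * 100 = 93.6%

93.6%


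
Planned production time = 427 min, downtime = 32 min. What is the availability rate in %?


Formula: Availability = (Planned Time - Downtime) / Planned Time * 100
Uptime = 427 - 32 = 395 min
Availability = 395 / 427 * 100 = 92.5%

92.5%


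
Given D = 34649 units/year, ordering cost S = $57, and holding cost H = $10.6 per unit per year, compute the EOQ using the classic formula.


Formula: EOQ = sqrt(2 * D * S / H)
Numerator: 2 * 34649 * 57 = 3949986
2DS/H = 3949986 / 10.6 = 372640.2
EOQ = sqrt(372640.2) = 610.4 units

610.4 units


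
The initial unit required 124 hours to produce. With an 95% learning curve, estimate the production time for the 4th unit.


Formula: T_n = T_1 * (learning_rate)^(log2(n)) where learning_rate = rate/100
Doublings = log2(4) = 2
T_n = 124 * 0.95^2
T_n = 124 * 0.9025 = 111.9 hours

111.9 hours


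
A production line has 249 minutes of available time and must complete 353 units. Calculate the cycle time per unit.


Formula: CT = Available Time / Number of Units
CT = 249 min / 353 units
CT = 0.71 min/unit

0.71 min/unit


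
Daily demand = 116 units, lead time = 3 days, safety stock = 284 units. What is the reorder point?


Formula: ROP = (Daily Demand * Lead Time) + Safety Stock
Demand during lead time = 116 * 3 = 348 units
ROP = 348 + 284 = 632 units

632 units


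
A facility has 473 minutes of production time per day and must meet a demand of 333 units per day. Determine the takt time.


Formula: Takt Time = Available Production Time / Customer Demand
Takt = 473 min/day / 333 units/day
Takt = 1.42 min/unit

1.42 min/unit


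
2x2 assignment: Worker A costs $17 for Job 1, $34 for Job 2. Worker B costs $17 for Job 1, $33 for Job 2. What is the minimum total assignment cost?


Option 1: A->1 + B->2 = $17 + $33 = $50
Option 2: A->2 + B->1 = $34 + $17 = $51
Min cost = min($50, $51) = $50

$50


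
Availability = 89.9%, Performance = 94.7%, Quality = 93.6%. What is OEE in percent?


Formula: OEE = Availability * Performance * Quality / 10000
A * P = 89.9% * 94.7% / 100 = 85.14%
OEE = 85.14% * 93.6% / 100 = 79.7%

79.7%


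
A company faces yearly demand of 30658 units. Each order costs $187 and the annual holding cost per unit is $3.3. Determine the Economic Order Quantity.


Formula: EOQ = sqrt(2 * D * S / H)
Numerator: 2 * 30658 * 187 = 11466092
2DS/H = 11466092 / 3.3 = 3474573.3
EOQ = sqrt(3474573.3) = 1864.0 units

1864.0 units


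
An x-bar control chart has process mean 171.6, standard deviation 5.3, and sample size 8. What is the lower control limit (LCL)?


LCL = 171.6 - 3 * 5.3 / sqrt(8)

165.98


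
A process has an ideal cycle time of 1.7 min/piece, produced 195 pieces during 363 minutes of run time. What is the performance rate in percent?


Formula: Performance = (Ideal CT * Total Count) / Run Time * 100
Ideal output time = 1.7 * 195 = 331.5 min
Performance = 331.5 / 363 * 100 = 91.3%

91.3%


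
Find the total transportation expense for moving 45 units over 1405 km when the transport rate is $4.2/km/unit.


TC = dist * cost * units = 1405 * 4.2 * 45 = $265545.00

$265545.00


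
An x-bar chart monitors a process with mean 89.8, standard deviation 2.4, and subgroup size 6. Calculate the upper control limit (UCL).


UCL = 89.8 + 3 * 2.4 / sqrt(6)

92.74


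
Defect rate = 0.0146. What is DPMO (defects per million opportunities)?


DPMO = defect_rate * 1000000 = 0.0146 * 1000000

14600


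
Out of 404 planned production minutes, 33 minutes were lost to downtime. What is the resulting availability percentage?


Formula: Availability = (Planned Time - Downtime) / Planned Time * 100
Uptime = 404 - 33 = 371 min
Availability = 371 / 404 * 100 = 91.8%

91.8%


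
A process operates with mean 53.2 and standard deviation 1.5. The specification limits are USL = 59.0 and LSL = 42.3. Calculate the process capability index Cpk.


Cpu = (59.0 - 53.2) / (3 * 1.5) = 1.29
Cpl = (53.2 - 42.3) / (3 * 1.5) = 2.42
Cpk = min(1.29, 2.42) = 1.29

1.29


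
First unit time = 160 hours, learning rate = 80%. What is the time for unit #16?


Formula: T_n = T_1 * (learning_rate)^(log2(n)) where learning_rate = rate/100
Doublings = log2(16) = 4
T_n = 160 * 0.8^4
T_n = 160 * 0.4096 = 65.5 hours

65.5 hours


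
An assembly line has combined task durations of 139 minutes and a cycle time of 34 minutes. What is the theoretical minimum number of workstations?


Formula: N_min = ceil(Sum of Task Times / Cycle Time)
N_min = ceil(139 min / 34 min) = ceil(4.0882)
N_min = 5 stations

5


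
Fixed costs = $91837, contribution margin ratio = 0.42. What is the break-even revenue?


Formula: BER = Fixed Costs / Contribution Margin Ratio
BER = $91837 / 0.42
BER = $218659.52 (to the nearest cent)

$218659.52


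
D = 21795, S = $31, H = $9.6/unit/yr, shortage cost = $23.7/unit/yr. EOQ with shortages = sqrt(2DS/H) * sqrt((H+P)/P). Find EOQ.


Formula: EOQ* = sqrt(2DS/H) * sqrt((H+P)/P)
Base EOQ = sqrt(2*21795*31/9.6) = 375.18 units
Correction = sqrt((9.6+23.7)/23.7) = 1.18535
EOQ* = 375.18 * 1.18535 = 444.7 units

444.7 units


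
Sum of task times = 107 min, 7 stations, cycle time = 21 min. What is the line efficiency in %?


Formula: Efficiency = Sum of Task Times / (N_stations * CT) * 100
Total station capacity = 7 stations * 21 min = 147 min
Efficiency = 107 / 147 * 100 = 72.8%

72.8%


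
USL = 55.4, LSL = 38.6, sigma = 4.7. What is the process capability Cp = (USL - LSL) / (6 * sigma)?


Cp = (55.4 - 38.6) / (6 * 4.7)

0.6


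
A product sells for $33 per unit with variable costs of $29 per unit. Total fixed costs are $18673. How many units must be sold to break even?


Formula: BEQ = Fixed Costs / (Price - Variable Cost)
Contribution margin = $33 - $29 = $4/unit
BEQ = ceil($18673 / $4/unit) = ceil(4668.25) = 4669 units

4669 units


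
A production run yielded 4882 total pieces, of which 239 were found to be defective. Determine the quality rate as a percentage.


Formula: Quality Rate = Good Pieces / Total Pieces * 100
Good pieces = 4882 - 239 = 4643
QR = 4643 / 4882 * 100 = 95.1%

95.1%


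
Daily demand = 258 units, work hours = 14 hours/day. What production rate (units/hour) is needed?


Formula: Production Rate = Daily Demand / Available Hours
Rate = 258 units/day / 14 hours/day
Rate = 18.4 units/hour

18.4 units/hour


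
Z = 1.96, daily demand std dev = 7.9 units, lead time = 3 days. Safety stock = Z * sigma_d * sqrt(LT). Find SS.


Formula: SS = z * sigma_d * sqrt(LT)
sqrt(LT) = sqrt(3) = 1.7321
SS = 1.96 * 7.9 * 1.7321
SS = 26.8 units

26.8 units


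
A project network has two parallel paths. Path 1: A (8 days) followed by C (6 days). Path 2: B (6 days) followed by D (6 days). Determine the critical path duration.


Path 1 = 8 + 6 = 14 days
Path 2 = 6 + 6 = 12 days
Duration = max(14, 12) = 14 days

14 days


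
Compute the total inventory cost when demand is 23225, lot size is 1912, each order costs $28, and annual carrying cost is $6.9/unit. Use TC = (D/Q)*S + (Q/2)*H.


TC = 23225/1912 * 28 + 1912/2 * 6.9

$6936.52


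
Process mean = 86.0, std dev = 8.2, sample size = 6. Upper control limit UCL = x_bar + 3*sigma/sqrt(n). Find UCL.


UCL = 86.0 + 3 * 8.2 / sqrt(6)

96.04


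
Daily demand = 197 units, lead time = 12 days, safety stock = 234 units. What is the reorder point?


Formula: ROP = (Daily Demand * Lead Time) + Safety Stock
Demand during lead time = 197 * 12 = 2364 units
ROP = 2364 + 234 = 2598 units

2598 units


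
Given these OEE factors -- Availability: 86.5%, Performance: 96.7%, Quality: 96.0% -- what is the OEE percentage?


Formula: OEE = Availability * Performance * Quality / 10000
A * P = 86.5% * 96.7% / 100 = 83.65%
OEE = 83.65% * 96.0% / 100 = 80.3%

80.3%


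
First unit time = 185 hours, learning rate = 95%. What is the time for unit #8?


Formula: T_n = T_1 * (learning_rate)^(log2(n)) where learning_rate = rate/100
Doublings = log2(8) = 3
T_n = 185 * 0.95^3
T_n = 185 * 0.8574 = 158.6 hours

158.6 hours


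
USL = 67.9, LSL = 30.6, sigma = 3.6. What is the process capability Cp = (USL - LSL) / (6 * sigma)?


Cp = (67.9 - 30.6) / (6 * 3.6)

1.73


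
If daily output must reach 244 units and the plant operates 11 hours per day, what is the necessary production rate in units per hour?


Formula: Production Rate = Daily Demand / Available Hours
Rate = 244 units/day / 11 hours/day
Rate = 22.2 units/hour

22.2 units/hour


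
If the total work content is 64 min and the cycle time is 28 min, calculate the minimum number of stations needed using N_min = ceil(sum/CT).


Formula: N_min = ceil(Sum of Task Times / Cycle Time)
N_min = ceil(64 min / 28 min) = ceil(2.2857)
N_min = 3 stations

3


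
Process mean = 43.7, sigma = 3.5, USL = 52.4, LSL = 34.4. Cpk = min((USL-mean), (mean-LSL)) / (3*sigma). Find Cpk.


Cpu = (52.4 - 43.7) / (3 * 3.5) = 0.83
Cpl = (43.7 - 34.4) / (3 * 3.5) = 0.89
Cpk = min(0.83, 0.89) = 0.83

0.83


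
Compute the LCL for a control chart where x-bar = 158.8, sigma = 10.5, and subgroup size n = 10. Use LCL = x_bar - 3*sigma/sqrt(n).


LCL = 158.8 - 3 * 10.5 / sqrt(10)

148.84


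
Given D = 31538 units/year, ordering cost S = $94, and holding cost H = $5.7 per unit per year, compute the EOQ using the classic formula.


Formula: EOQ = sqrt(2 * D * S / H)
Numerator: 2 * 31538 * 94 = 5929144
2DS/H = 5929144 / 5.7 = 1040200.7
EOQ = sqrt(1040200.7) = 1019.9 units

1019.9 units


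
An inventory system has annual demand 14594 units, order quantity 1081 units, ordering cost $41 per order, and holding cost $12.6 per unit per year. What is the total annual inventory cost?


TC = 14594/1081 * 41 + 1081/2 * 12.6

$7363.82


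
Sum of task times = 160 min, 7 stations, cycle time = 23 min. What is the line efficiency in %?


Formula: Efficiency = Sum of Task Times / (N_stations * CT) * 100
Total station capacity = 7 stations * 23 min = 161 min
Efficiency = 160 / 161 * 100 = 99.4%

99.4%


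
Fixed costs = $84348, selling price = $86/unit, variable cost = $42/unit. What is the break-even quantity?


Formula: BEQ = Fixed Costs / (Price - Variable Cost)
Contribution margin = $86 - $42 = $44/unit
BEQ = ceil($84348 / $44/unit) = ceil(1917.0) = 1917 units

1917 units


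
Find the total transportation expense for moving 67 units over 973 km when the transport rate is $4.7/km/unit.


TC = dist * cost * units = 973 * 4.7 * 67 = $306397.70

$306397.70


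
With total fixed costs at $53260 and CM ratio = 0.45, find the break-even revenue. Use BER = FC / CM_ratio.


Formula: BER = Fixed Costs / Contribution Margin Ratio
BER = $53260 / 0.45
BER = $118355.56 (to the nearest cent)

$118355.56


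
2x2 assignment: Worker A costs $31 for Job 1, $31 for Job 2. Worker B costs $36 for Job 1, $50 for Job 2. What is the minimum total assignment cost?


Option 1: A->1 + B->2 = $31 + $50 = $81
Option 2: A->2 + B->1 = $31 + $36 = $67
Min cost = min($81, $67) = $67

$67


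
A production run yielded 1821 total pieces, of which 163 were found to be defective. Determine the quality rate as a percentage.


Formula: Quality Rate = Good Pieces / Total Pieces * 100
Good pieces = 1821 - 163 = 1658
QR = 1658 / 1821 * 100 = 91.0%

91.0%


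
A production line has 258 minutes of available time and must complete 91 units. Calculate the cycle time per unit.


Formula: CT = Available Time / Number of Units
CT = 258 min / 91 units
CT = 2.84 min/unit

2.84 min/unit


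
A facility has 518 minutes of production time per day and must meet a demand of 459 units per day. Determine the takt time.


Formula: Takt Time = Available Production Time / Customer Demand
Takt = 518 min/day / 459 units/day
Takt = 1.13 min/unit

1.13 min/unit


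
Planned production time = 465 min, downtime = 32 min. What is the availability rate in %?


Formula: Availability = (Planned Time - Downtime) / Planned Time * 100
Uptime = 465 - 32 = 433 min
Availability = 433 / 465 * 100 = 93.1%

93.1%


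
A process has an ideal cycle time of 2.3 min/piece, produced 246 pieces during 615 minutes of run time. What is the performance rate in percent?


Formula: Performance = (Ideal CT * Total Count) / Run Time * 100
Ideal output time = 2.3 * 246 = 565.8 min
Performance = 565.8 / 615 * 100 = 92.0%

92.0%


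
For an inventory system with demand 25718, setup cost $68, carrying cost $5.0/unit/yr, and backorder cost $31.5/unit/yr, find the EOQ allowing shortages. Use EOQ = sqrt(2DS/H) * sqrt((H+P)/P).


Formula: EOQ* = sqrt(2DS/H) * sqrt((H+P)/P)
Base EOQ = sqrt(2*25718*68/5.0) = 836.38 units
Correction = sqrt((5.0+31.5)/31.5) = 1.07644
EOQ* = 836.38 * 1.07644 = 900.3 units

900.3 units


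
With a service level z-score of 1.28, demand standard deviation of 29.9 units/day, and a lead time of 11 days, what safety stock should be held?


Formula: SS = z * sigma_d * sqrt(LT)
sqrt(LT) = sqrt(11) = 3.3166
SS = 1.28 * 29.9 * 3.3166
SS = 126.9 units

126.9 units


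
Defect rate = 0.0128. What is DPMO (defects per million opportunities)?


DPMO = defect_rate * 1000000 = 0.0128 * 1000000

12800


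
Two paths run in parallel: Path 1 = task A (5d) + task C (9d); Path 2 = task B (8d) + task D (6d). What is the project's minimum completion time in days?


Path 1 = 5 + 9 = 14 days
Path 2 = 8 + 6 = 14 days
Duration = max(14, 14) = 14 days

14 days


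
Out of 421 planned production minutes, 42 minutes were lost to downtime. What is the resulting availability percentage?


Formula: Availability = (Planned Time - Downtime) / Planned Time * 100
Uptime = 421 - 42 = 379 min
Availability = 379 / 421 * 100 = 90.0%

90.0%


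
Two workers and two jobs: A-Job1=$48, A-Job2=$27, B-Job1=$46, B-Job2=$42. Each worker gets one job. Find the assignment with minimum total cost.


Option 1: A->1 + B->2 = $48 + $42 = $90
Option 2: A->2 + B->1 = $27 + $46 = $73
Min cost = min($90, $73) = $73

$73


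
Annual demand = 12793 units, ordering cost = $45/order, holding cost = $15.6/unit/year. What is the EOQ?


Formula: EOQ = sqrt(2 * D * S / H)
Numerator: 2 * 12793 * 45 = 1151370
2DS/H = 1151370 / 15.6 = 73805.8
EOQ = sqrt(73805.8) = 271.7 units

271.7 units


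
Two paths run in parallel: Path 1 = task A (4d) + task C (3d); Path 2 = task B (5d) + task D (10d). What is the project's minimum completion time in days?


Path 1 = 4 + 3 = 7 days
Path 2 = 5 + 10 = 15 days
Duration = max(7, 15) = 15 days

15 days


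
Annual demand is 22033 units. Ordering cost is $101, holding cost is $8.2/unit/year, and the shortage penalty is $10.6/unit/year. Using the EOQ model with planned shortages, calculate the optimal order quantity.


Formula: EOQ* = sqrt(2DS/H) * sqrt((H+P)/P)
Base EOQ = sqrt(2*22033*101/8.2) = 736.73 units
Correction = sqrt((8.2+10.6)/10.6) = 1.33176
EOQ* = 736.73 * 1.33176 = 981.1 units

981.1 units


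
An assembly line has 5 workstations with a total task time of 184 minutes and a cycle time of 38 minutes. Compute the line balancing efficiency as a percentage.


Formula: Efficiency = Sum of Task Times / (N_stations * CT) * 100
Total station capacity = 5 stations * 38 min = 190 min
Efficiency = 184 / 190 * 100 = 96.8%

96.8%


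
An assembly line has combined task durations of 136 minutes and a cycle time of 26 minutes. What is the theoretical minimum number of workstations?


Formula: N_min = ceil(Sum of Task Times / Cycle Time)
N_min = ceil(136 min / 26 min) = ceil(5.2308)
N_min = 6 stations

6


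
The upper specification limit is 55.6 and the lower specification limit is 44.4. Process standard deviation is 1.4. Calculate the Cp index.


Cp = (55.6 - 44.4) / (6 * 1.4)

1.33


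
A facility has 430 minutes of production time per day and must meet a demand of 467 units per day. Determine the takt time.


Formula: Takt Time = Available Production Time / Customer Demand
Takt = 430 min/day / 467 units/day
Takt = 0.92 min/unit

0.92 min/unit


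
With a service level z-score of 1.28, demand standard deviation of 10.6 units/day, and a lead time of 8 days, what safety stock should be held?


Formula: SS = z * sigma_d * sqrt(LT)
sqrt(LT) = sqrt(8) = 2.8284
SS = 1.28 * 10.6 * 2.8284
SS = 38.4 units

38.4 units


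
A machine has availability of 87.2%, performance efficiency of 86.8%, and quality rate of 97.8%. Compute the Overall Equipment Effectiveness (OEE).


Formula: OEE = Availability * Performance * Quality / 10000
A * P = 87.2% * 86.8% / 100 = 75.69%
OEE = 75.69% * 97.8% / 100 = 74.0%

74.0%


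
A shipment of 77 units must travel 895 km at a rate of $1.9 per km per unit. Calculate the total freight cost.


TC = dist * cost * units = 895 * 1.9 * 77 = $130938.50

$130938.50


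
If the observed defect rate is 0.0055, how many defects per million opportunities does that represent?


DPMO = defect_rate * 1000000 = 0.0055 * 1000000

5500


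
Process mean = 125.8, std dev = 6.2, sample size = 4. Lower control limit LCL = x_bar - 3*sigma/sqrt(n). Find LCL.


LCL = 125.8 - 3 * 6.2 / sqrt(4)

116.5


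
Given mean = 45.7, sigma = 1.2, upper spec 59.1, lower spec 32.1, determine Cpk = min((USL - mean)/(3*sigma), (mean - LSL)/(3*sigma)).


Cpu = (59.1 - 45.7) / (3 * 1.2) = 3.72
Cpl = (45.7 - 32.1) / (3 * 1.2) = 3.78
Cpk = min(3.72, 3.78) = 3.72

3.72


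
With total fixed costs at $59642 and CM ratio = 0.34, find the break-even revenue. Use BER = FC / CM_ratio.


Formula: BER = Fixed Costs / Contribution Margin Ratio
BER = $59642 / 0.34
BER = $175417.65 (to the nearest cent)

$175417.65


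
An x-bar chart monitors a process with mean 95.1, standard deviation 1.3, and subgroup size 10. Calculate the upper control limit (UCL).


UCL = 95.1 + 3 * 1.3 / sqrt(10)

96.33


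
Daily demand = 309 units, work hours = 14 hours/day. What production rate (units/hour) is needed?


Formula: Production Rate = Daily Demand / Available Hours
Rate = 309 units/day / 14 hours/day
Rate = 22.1 units/hour

22.1 units/hour


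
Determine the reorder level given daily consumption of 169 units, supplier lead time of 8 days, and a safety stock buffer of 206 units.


Formula: ROP = (Daily Demand * Lead Time) + Safety Stock
Demand during lead time = 169 * 8 = 1352 units
ROP = 1352 + 206 = 1558 units

1558 units


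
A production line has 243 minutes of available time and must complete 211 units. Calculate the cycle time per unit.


Formula: CT = Available Time / Number of Units
CT = 243 min / 211 units
CT = 1.15 min/unit

1.15 min/unit


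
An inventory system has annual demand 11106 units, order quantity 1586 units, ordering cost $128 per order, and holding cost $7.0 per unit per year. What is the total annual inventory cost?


TC = 11106/1586 * 128 + 1586/2 * 7.0

$6447.32


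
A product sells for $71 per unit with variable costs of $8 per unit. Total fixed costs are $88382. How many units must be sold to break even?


Formula: BEQ = Fixed Costs / (Price - Variable Cost)
Contribution margin = $71 - $8 = $63/unit
BEQ = ceil($88382 / $63/unit) = ceil(1402.89) = 1403 units

1403 units


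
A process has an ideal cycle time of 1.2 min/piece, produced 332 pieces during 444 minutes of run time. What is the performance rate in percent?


Formula: Performance = (Ideal CT * Total Count) / Run Time * 100
Ideal output time = 1.2 * 332 = 398.4 min
Performance = 398.4 / 444 * 100 = 89.7%

89.7%


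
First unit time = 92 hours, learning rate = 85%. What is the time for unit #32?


Formula: T_n = T_1 * (learning_rate)^(log2(n)) where learning_rate = rate/100
Doublings = log2(32) = 5
T_n = 92 * 0.85^5
T_n = 92 * 0.4437 = 40.8 hours

40.8 hours


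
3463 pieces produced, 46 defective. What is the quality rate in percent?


Formula: Quality Rate = Good Pieces / Total Pieces * 100
Good pieces = 3463 - 46 = 3417
QR = 3417 / 3463 * 100 = 98.7%

98.7%


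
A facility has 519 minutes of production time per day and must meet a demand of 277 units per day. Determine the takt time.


Formula: Takt Time = Available Production Time / Customer Demand
Takt = 519 min/day / 277 units/day
Takt = 1.87 min/unit

1.87 min/unit


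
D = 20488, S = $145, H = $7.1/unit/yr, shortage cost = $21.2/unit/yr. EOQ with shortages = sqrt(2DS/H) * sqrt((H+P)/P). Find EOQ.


Formula: EOQ* = sqrt(2DS/H) * sqrt((H+P)/P)
Base EOQ = sqrt(2*20488*145/7.1) = 914.79 units
Correction = sqrt((7.1+21.2)/21.2) = 1.15538
EOQ* = 914.79 * 1.15538 = 1056.9 units

1056.9 units


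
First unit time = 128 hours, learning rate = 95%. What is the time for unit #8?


Formula: T_n = T_1 * (learning_rate)^(log2(n)) where learning_rate = rate/100
Doublings = log2(8) = 3
T_n = 128 * 0.95^3
T_n = 128 * 0.8574 = 109.7 hours

109.7 hours


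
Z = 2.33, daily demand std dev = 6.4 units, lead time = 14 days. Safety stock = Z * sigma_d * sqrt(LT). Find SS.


Formula: SS = z * sigma_d * sqrt(LT)
sqrt(LT) = sqrt(14) = 3.7417
SS = 2.33 * 6.4 * 3.7417
SS = 55.8 units

55.8 units


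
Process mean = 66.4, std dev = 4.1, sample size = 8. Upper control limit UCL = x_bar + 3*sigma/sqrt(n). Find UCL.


UCL = 66.4 + 3 * 4.1 / sqrt(8)

70.75


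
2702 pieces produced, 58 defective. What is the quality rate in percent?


Formula: Quality Rate = Good Pieces / Total Pieces * 100
Good pieces = 2702 - 58 = 2644
QR = 2644 / 2702 * 100 = 97.9%

97.9%


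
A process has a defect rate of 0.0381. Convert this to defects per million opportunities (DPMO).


DPMO = defect_rate * 1000000 = 0.0381 * 1000000

38100


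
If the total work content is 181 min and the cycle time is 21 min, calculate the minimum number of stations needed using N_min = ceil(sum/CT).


Formula: N_min = ceil(Sum of Task Times / Cycle Time)
N_min = ceil(181 min / 21 min) = ceil(8.619)
N_min = 9 stations

9


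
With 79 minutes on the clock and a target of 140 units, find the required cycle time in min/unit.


Formula: CT = Available Time / Number of Units
CT = 79 min / 140 units
CT = 0.56 min/unit

0.56 min/unit


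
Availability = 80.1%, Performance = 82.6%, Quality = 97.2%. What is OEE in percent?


Formula: OEE = Availability * Performance * Quality / 10000
A * P = 80.1% * 82.6% / 100 = 66.16%
OEE = 66.16% * 97.2% / 100 = 64.3%

64.3%


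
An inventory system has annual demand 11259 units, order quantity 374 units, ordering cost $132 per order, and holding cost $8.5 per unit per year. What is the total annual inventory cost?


TC = 11259/374 * 132 + 374/2 * 8.5

$5563.26


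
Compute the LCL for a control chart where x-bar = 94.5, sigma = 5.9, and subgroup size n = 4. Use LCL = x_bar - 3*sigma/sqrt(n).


LCL = 94.5 - 3 * 5.9 / sqrt(4)

85.65


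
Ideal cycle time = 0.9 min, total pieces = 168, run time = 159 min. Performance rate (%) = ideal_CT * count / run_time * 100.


Formula: Performance = (Ideal CT * Total Count) / Run Time * 100
Ideal output time = 0.9 * 168 = 151.2 min
Performance = 151.2 / 159 * 100 = 95.1%

95.1%


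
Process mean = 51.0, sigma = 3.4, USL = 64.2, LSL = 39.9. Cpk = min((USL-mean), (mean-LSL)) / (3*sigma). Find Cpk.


Cpu = (64.2 - 51.0) / (3 * 3.4) = 1.29
Cpl = (51.0 - 39.9) / (3 * 3.4) = 1.09
Cpk = min(1.29, 1.09) = 1.09

1.09


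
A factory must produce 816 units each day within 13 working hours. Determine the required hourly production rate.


Formula: Production Rate = Daily Demand / Available Hours
Rate = 816 units/day / 13 hours/day
Rate = 62.8 units/hour

62.8 units/hour


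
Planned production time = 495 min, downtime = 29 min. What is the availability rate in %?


Formula: Availability = (Planned Time - Downtime) / Planned Time * 100
Uptime = 495 - 29 = 466 min
Availability = 466 / 495 * 100 = 94.1%

94.1%


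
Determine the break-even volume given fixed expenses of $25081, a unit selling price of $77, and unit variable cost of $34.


Formula: BEQ = Fixed Costs / (Price - Variable Cost)
Contribution margin = $77 - $34 = $43/unit
BEQ = ceil($25081 / $43/unit) = ceil(583.28) = 584 units

584 units


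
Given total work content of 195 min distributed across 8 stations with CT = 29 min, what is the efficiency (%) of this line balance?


Formula: Efficiency = Sum of Task Times / (N_stations * CT) * 100
Total station capacity = 8 stations * 29 min = 232 min
Efficiency = 195 / 232 * 100 = 84.1%

84.1%


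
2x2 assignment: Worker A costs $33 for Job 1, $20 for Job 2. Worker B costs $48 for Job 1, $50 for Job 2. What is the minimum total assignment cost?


Option 1: A->1 + B->2 = $33 + $50 = $83
Option 2: A->2 + B->1 = $20 + $48 = $68
Min cost = min($83, $68) = $68

$68


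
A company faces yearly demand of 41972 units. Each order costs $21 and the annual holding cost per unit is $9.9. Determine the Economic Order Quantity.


Formula: EOQ = sqrt(2 * D * S / H)
Numerator: 2 * 41972 * 21 = 1762824
2DS/H = 1762824 / 9.9 = 178063.0
EOQ = sqrt(178063.0) = 422.0 units

422.0 units


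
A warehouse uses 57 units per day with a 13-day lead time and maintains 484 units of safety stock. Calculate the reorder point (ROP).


Formula: ROP = (Daily Demand * Lead Time) + Safety Stock
Demand during lead time = 57 * 13 = 741 units
ROP = 741 + 484 = 1225 units

1225 units


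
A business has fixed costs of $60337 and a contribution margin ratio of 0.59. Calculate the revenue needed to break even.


Formula: BER = Fixed Costs / Contribution Margin Ratio
BER = $60337 / 0.59
BER = $102266.10 (to the nearest cent)

$102266.10


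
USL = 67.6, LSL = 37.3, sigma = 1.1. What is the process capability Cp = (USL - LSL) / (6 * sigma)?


Cp = (67.6 - 37.3) / (6 * 1.1)

4.59


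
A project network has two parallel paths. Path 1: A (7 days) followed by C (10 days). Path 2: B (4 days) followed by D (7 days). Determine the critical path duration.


Path 1 = 7 + 10 = 17 days
Path 2 = 4 + 7 = 11 days
Duration = max(17, 11) = 17 days

17 days


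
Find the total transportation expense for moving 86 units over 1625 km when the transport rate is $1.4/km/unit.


TC = dist * cost * units = 1625 * 1.4 * 86 = $195650.00

$195650.00


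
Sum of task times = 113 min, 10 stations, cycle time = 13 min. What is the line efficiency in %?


Formula: Efficiency = Sum of Task Times / (N_stations * CT) * 100
Total station capacity = 10 stations * 13 min = 130 min
Efficiency = 113 / 130 * 100 = 86.9%

86.9%


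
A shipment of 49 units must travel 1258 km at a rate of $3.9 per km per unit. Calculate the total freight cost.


TC = dist * cost * units = 1258 * 3.9 * 49 = $240403.80

$240403.80


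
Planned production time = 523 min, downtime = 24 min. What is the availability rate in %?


Formula: Availability = (Planned Time - Downtime) / Planned Time * 100
Uptime = 523 - 24 = 499 min
Availability = 499 / 523 * 100 = 95.4%

95.4%


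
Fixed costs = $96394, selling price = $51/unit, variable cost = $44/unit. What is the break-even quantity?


Formula: BEQ = Fixed Costs / (Price - Variable Cost)
Contribution margin = $51 - $44 = $7/unit
BEQ = ceil($96394 / $7/unit) = ceil(13770.57) = 13771 units

13771 units


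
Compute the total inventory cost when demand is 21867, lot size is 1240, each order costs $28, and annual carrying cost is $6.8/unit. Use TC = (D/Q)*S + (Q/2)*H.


TC = 21867/1240 * 28 + 1240/2 * 6.8

$4709.77


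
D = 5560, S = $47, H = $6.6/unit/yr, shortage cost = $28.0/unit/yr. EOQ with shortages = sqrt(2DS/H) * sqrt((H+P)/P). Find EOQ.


Formula: EOQ* = sqrt(2DS/H) * sqrt((H+P)/P)
Base EOQ = sqrt(2*5560*47/6.6) = 281.4 units
Correction = sqrt((6.6+28.0)/28.0) = 1.11163
EOQ* = 281.4 * 1.11163 = 312.8 units

312.8 units


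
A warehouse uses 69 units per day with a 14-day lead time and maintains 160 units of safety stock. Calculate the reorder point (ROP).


Formula: ROP = (Daily Demand * Lead Time) + Safety Stock
Demand during lead time = 69 * 14 = 966 units
ROP = 966 + 160 = 1126 units

1126 units


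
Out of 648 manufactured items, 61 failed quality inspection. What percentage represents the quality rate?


Formula: Quality Rate = Good Pieces / Total Pieces * 100
Good pieces = 648 - 61 = 587
QR = 587 / 648 * 100 = 90.6%

90.6%


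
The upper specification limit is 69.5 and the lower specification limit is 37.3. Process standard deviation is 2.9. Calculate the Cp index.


Cp = (69.5 - 37.3) / (6 * 2.9)

1.85


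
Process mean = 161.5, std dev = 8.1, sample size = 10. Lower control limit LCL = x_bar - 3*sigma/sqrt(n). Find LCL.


LCL = 161.5 - 3 * 8.1 / sqrt(10)

153.82


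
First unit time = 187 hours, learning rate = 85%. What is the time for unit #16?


Formula: T_n = T_1 * (learning_rate)^(log2(n)) where learning_rate = rate/100
Doublings = log2(16) = 4
T_n = 187 * 0.85^4
T_n = 187 * 0.522 = 97.6 hours

97.6 hours


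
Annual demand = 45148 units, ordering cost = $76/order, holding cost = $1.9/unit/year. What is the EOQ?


Formula: EOQ = sqrt(2 * D * S / H)
Numerator: 2 * 45148 * 76 = 6862496
2DS/H = 6862496 / 1.9 = 3611840.0
EOQ = sqrt(3611840.0) = 1900.5 units

1900.5 units


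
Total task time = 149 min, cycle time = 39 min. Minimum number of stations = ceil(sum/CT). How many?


Formula: N_min = ceil(Sum of Task Times / Cycle Time)
N_min = ceil(149 min / 39 min) = ceil(3.8205)
N_min = 4 stations

4


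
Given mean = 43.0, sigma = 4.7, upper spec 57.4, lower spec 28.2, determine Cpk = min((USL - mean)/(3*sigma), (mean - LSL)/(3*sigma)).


Cpu = (57.4 - 43.0) / (3 * 4.7) = 1.02
Cpl = (43.0 - 28.2) / (3 * 4.7) = 1.05
Cpk = min(1.02, 1.05) = 1.02

1.02


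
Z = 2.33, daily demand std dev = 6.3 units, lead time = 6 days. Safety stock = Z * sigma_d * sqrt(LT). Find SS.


Formula: SS = z * sigma_d * sqrt(LT)
sqrt(LT) = sqrt(6) = 2.4495
SS = 2.33 * 6.3 * 2.4495
SS = 36.0 units

36.0 units


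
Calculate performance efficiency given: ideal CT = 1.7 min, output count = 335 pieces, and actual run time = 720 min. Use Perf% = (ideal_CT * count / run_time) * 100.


Formula: Performance = (Ideal CT * Total Count) / Run Time * 100
Ideal output time = 1.7 * 335 = 569.5 min
Performance = 569.5 / 720 * 100 = 79.1%

79.1%


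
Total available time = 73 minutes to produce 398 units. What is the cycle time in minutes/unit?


Formula: CT = Available Time / Number of Units
CT = 73 min / 398 units
CT = 0.18 min/unit

0.18 min/unit


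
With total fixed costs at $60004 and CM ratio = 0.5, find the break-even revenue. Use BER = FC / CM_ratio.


Formula: BER = Fixed Costs / Contribution Margin Ratio
BER = $60004 / 0.5
BER = $120008.00 (to the nearest cent)

$120008.00


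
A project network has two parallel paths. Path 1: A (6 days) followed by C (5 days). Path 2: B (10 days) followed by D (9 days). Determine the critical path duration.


Path 1 = 6 + 5 = 11 days
Path 2 = 10 + 9 = 19 days
Duration = max(11, 19) = 19 days

19 days


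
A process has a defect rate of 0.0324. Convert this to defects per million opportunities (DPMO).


DPMO = defect_rate * 1000000 = 0.0324 * 1000000

32400


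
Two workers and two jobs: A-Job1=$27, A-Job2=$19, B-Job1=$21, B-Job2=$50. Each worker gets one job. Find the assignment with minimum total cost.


Option 1: A->1 + B->2 = $27 + $50 = $77
Option 2: A->2 + B->1 = $19 + $21 = $40
Min cost = min($77, $40) = $40

$40


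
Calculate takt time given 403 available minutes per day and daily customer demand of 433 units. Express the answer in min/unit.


Formula: Takt Time = Available Production Time / Customer Demand
Takt = 403 min/day / 433 units/day
Takt = 0.93 min/unit

0.93 min/unit


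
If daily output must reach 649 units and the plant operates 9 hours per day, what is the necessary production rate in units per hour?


Formula: Production Rate = Daily Demand / Available Hours
Rate = 649 units/day / 9 hours/day
Rate = 72.1 units/hour

72.1 units/hour


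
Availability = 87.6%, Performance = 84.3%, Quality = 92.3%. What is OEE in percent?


Formula: OEE = Availability * Performance * Quality / 10000
A * P = 87.6% * 84.3% / 100 = 73.85%
OEE = 73.85% * 92.3% / 100 = 68.2%

68.2%


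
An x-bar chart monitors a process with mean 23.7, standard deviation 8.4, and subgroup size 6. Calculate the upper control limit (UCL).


UCL = 23.7 + 3 * 8.4 / sqrt(6)

33.99


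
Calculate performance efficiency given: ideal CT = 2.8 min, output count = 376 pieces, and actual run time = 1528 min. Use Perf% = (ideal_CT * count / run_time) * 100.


Formula: Performance = (Ideal CT * Total Count) / Run Time * 100
Ideal output time = 2.8 * 376 = 1052.8 min
Performance = 1052.8 / 1528 * 100 = 68.9%

68.9%


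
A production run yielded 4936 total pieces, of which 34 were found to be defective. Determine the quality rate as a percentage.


Formula: Quality Rate = Good Pieces / Total Pieces * 100
Good pieces = 4936 - 34 = 4902
QR = 4902 / 4936 * 100 = 99.3%

99.3%


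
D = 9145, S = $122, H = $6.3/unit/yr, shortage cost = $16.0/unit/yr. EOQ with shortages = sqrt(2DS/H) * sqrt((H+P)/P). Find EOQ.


Formula: EOQ* = sqrt(2DS/H) * sqrt((H+P)/P)
Base EOQ = sqrt(2*9145*122/6.3) = 595.14 units
Correction = sqrt((6.3+16.0)/16.0) = 1.18057
EOQ* = 595.14 * 1.18057 = 702.6 units

702.6 units


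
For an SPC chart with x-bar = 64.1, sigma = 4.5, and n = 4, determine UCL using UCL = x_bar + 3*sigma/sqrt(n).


UCL = 64.1 + 3 * 4.5 / sqrt(4)

70.85


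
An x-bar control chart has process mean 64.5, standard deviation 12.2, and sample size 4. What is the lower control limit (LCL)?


LCL = 64.5 - 3 * 12.2 / sqrt(4)

46.2


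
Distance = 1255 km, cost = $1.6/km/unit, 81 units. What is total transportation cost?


TC = dist * cost * units = 1255 * 1.6 * 81 = $162648.00

$162648.00


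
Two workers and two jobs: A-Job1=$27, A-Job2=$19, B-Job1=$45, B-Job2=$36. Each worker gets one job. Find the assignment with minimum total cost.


Option 1: A->1 + B->2 = $27 + $36 = $63
Option 2: A->2 + B->1 = $19 + $45 = $64
Min cost = min($63, $64) = $63

$63


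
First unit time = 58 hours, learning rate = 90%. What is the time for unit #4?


Formula: T_n = T_1 * (learning_rate)^(log2(n)) where learning_rate = rate/100
Doublings = log2(4) = 2
T_n = 58 * 0.9^2
T_n = 58 * 0.81 = 47.0 hours

47.0 hours


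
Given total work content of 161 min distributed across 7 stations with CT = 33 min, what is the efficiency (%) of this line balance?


Formula: Efficiency = Sum of Task Times / (N_stations * CT) * 100
Total station capacity = 7 stations * 33 min = 231 min
Efficiency = 161 / 231 * 100 = 69.7%

69.7%


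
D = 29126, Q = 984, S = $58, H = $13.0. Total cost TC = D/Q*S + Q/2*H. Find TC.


TC = 29126/984 * 58 + 984/2 * 13.0

$8112.78


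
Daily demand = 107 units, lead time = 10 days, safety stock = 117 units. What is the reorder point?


Formula: ROP = (Daily Demand * Lead Time) + Safety Stock
Demand during lead time = 107 * 10 = 1070 units
ROP = 1070 + 117 = 1187 units

1187 units


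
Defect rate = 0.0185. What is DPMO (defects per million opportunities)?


DPMO = defect_rate * 1000000 = 0.0185 * 1000000

18500


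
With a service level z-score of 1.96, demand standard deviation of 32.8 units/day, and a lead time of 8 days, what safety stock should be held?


Formula: SS = z * sigma_d * sqrt(LT)
sqrt(LT) = sqrt(8) = 2.8284
SS = 1.96 * 32.8 * 2.8284
SS = 181.8 units

181.8 units


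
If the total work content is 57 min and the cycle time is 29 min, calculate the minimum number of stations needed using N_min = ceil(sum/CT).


Formula: N_min = ceil(Sum of Task Times / Cycle Time)
N_min = ceil(57 min / 29 min) = ceil(1.9655)
N_min = 2 stations

2


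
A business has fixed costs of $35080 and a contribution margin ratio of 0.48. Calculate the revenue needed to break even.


Formula: BER = Fixed Costs / Contribution Margin Ratio
BER = $35080 / 0.48
BER = $73083.33 (to the nearest cent)

$73083.33
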